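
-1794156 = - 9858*182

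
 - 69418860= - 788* 88095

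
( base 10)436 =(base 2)110110100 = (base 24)i4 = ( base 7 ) 1162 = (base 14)232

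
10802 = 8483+2319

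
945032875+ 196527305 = 1141560180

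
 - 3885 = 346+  - 4231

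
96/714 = 16/119 = 0.13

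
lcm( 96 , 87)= 2784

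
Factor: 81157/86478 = 2^ (  -  1)*3^( - 1 )*7^(-1)*29^(-1 )*71^(-1 )*81157^1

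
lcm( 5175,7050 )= 486450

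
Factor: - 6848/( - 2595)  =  2^6 * 3^( - 1 ) * 5^(-1)*107^1*173^(-1)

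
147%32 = 19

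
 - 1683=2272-3955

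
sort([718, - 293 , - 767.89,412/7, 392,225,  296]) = [ - 767.89 , - 293, 412/7, 225  ,  296, 392, 718]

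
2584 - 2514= 70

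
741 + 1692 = 2433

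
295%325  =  295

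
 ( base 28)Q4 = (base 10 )732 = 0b1011011100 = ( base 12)510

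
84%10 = 4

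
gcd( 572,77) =11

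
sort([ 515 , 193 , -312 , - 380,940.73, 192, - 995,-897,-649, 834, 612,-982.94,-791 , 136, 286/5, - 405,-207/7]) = [ - 995,- 982.94,-897, - 791,-649 , -405 ,- 380, - 312, - 207/7 , 286/5  ,  136, 192,193,515,612, 834, 940.73]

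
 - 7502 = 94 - 7596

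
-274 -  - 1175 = 901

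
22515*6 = 135090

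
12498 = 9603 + 2895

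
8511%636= 243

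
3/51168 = 1/17056 = 0.00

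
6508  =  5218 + 1290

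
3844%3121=723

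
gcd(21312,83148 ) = 12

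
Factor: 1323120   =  2^4*3^1*5^1*37^1*149^1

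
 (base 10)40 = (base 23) 1H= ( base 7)55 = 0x28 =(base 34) 16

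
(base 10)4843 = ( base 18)eh1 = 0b1001011101011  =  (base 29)5m0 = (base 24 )89J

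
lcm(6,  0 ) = 0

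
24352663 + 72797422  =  97150085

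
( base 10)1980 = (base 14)A16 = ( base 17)6E8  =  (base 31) 21R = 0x7BC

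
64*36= 2304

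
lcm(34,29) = 986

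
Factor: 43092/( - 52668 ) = -9/11= - 3^2*11^( - 1 ) 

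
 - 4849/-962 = 373/74=5.04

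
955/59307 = 955/59307=0.02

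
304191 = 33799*9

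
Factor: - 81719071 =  - 7^1*29^1*59^1*6823^1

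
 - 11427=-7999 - 3428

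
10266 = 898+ 9368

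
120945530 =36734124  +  84211406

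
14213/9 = 1579 + 2/9 = 1579.22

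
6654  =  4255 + 2399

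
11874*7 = 83118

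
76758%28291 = 20176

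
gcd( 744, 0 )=744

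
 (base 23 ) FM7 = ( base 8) 20400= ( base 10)8448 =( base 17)1c3g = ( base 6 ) 103040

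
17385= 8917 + 8468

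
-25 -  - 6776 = 6751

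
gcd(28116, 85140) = 396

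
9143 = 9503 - 360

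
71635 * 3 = 214905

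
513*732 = 375516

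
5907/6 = 984 + 1/2  =  984.50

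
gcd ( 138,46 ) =46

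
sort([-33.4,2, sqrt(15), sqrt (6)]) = [ - 33.4,2, sqrt(6), sqrt( 15)]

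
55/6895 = 11/1379 =0.01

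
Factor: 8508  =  2^2*3^1*709^1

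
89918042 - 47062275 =42855767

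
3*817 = 2451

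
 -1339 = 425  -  1764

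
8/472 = 1/59= 0.02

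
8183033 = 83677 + 8099356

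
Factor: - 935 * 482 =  - 450670 = - 2^1*5^1*11^1* 17^1 * 241^1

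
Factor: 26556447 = 3^1*1663^1*5323^1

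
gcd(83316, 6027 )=3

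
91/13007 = 91/13007 = 0.01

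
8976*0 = 0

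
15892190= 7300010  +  8592180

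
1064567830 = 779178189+285389641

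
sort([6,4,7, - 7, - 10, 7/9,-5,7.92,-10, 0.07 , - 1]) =[- 10, - 10, - 7, - 5, - 1, 0.07,7/9,4,6,7,7.92 ]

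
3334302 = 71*46962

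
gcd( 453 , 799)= 1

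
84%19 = 8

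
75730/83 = 75730/83 = 912.41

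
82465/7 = 82465/7 = 11780.71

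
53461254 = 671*79674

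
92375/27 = 92375/27 = 3421.30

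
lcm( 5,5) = 5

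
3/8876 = 3/8876 = 0.00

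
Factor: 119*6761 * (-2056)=-2^3 * 7^1*17^1*257^1*6761^1=-  1654173304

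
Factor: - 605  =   - 5^1*11^2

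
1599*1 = 1599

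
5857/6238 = 5857/6238 = 0.94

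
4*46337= 185348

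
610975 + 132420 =743395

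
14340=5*2868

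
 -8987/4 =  - 8987/4 =- 2246.75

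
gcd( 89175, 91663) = 1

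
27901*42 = 1171842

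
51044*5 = 255220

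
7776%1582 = 1448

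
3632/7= 3632/7= 518.86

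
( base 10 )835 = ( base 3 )1010221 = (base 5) 11320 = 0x343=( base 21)1IG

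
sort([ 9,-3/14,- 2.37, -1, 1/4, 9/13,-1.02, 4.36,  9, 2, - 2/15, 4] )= [ - 2.37, - 1.02,-1, - 3/14,-2/15, 1/4, 9/13,2, 4 , 4.36, 9, 9]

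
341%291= 50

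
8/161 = 8/161 = 0.05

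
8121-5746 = 2375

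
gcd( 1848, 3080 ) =616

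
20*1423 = 28460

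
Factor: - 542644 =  - 2^2*135661^1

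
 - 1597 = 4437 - 6034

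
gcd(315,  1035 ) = 45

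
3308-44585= - 41277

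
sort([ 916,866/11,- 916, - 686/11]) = [ - 916, -686/11,866/11,916] 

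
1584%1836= 1584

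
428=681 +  - 253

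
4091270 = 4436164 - 344894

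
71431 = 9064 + 62367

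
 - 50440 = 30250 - 80690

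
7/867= 7/867 = 0.01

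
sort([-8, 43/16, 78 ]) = [-8, 43/16,  78 ] 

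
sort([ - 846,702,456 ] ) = [  -  846,456, 702]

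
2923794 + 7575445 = 10499239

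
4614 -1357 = 3257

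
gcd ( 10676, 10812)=68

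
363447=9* 40383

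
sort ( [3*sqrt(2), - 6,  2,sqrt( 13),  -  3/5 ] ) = [ - 6,-3/5, 2,sqrt(13),3*sqrt( 2)] 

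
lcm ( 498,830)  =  2490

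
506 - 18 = 488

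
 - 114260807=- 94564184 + -19696623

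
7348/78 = 3674/39 = 94.21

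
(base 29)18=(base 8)45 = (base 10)37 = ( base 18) 21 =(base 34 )13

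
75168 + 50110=125278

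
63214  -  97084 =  - 33870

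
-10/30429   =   - 10/30429 =-0.00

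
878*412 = 361736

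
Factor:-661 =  -661^1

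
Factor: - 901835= - 5^1*11^1 * 19^1*863^1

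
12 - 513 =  - 501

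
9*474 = 4266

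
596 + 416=1012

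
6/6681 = 2/2227=0.00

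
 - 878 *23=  - 20194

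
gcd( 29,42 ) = 1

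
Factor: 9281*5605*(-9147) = - 475826985735= - 3^1*5^1*19^1 * 59^1 *3049^1*9281^1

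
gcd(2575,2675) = 25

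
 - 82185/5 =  - 16437 = -16437.00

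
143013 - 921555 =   -  778542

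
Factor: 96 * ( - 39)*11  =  -2^5*3^2*11^1*13^1 =- 41184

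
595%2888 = 595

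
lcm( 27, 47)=1269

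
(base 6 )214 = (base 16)52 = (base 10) 82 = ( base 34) 2E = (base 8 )122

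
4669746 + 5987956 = 10657702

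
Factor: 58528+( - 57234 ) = 2^1*647^1 = 1294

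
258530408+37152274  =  295682682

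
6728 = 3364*2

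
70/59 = 70/59 = 1.19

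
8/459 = 8/459 = 0.02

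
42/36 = 7/6= 1.17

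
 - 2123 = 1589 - 3712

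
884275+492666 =1376941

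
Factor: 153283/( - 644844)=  - 2^ ( -2)*3^( - 1)*13^2*17^(-1)*29^(- 1)*109^( - 1)*907^1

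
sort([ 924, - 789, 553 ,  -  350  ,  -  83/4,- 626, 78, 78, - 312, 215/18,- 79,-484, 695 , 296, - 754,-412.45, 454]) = [ - 789, - 754, - 626, - 484,-412.45, - 350, - 312 , - 79 , - 83/4,215/18, 78, 78, 296, 454,553 , 695, 924 ] 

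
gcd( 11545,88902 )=1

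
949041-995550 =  - 46509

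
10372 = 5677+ 4695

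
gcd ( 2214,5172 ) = 6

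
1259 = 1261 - 2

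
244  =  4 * 61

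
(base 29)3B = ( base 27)3H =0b1100010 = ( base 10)98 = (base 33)2W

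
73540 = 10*7354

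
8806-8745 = 61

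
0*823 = 0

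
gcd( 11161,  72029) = 1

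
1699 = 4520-2821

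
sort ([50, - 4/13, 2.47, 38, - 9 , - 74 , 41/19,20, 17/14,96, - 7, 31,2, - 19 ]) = [  -  74,-19, - 9, - 7 , - 4/13, 17/14,  2, 41/19, 2.47,20, 31,38, 50, 96 ]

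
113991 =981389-867398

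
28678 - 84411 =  - 55733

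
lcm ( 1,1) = 1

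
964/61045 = 964/61045 = 0.02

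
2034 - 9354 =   -  7320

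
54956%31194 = 23762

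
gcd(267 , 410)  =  1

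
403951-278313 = 125638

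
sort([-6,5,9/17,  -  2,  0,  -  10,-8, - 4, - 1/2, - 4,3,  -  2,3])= [  -  10, - 8, - 6,- 4, - 4, - 2, - 2 , - 1/2, 0,9/17, 3, 3,5 ] 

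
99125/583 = 99125/583 =170.03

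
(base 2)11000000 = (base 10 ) 192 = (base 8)300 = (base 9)233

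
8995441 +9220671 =18216112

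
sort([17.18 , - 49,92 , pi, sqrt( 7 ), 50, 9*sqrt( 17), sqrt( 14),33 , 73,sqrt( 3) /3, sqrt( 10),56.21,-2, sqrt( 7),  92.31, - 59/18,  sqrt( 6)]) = [ -49,-59/18,-2, sqrt(3)/3,sqrt( 6)  ,  sqrt( 7), sqrt( 7), pi,  sqrt ( 10), sqrt(14), 17.18, 33, 9*sqrt( 17),50 , 56.21, 73, 92,  92.31 ] 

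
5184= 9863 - 4679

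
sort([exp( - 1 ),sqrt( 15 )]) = [exp( - 1),sqrt(15)]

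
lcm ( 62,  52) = 1612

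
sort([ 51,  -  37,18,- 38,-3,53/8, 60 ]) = [ - 38,  -  37, - 3,53/8, 18,51,60]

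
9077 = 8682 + 395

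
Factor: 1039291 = 11^1*107^1 * 883^1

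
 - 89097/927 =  - 29699/309 = -  96.11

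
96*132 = 12672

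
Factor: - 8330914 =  -2^1*67^1*62171^1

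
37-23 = 14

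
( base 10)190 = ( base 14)D8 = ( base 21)91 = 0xBE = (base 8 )276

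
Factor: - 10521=-3^2*7^1*167^1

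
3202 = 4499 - 1297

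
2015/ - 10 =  - 202+1/2 = -201.50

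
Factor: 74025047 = 47^1*53^1* 29717^1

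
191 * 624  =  119184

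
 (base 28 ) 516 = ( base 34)3ea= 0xf72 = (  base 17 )dba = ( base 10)3954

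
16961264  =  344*49306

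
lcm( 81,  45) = 405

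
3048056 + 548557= 3596613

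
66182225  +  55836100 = 122018325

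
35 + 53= 88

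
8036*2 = 16072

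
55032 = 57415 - 2383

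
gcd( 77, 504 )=7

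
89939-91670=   -1731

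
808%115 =3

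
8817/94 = 8817/94 = 93.80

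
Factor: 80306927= 61^1 * 1316507^1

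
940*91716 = 86213040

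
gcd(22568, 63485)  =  1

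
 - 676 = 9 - 685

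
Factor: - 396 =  - 2^2*3^2*11^1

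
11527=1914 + 9613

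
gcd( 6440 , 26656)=56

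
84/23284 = 21/5821 = 0.00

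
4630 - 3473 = 1157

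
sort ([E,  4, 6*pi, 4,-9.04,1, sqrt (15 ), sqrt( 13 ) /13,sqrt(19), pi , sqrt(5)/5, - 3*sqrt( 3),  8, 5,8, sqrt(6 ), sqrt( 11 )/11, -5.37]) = [ - 9.04, - 5.37, - 3*sqrt( 3), sqrt (13)/13,  sqrt(11 )/11 , sqrt( 5 )/5,1, sqrt(6), E, pi, sqrt( 15) , 4,4,sqrt (19), 5,8, 8,6  *  pi] 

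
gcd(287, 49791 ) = 7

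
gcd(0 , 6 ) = 6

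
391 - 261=130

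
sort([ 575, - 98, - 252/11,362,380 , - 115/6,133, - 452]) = [ - 452 , - 98,-252/11, - 115/6,133,362,380, 575 ] 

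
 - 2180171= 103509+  - 2283680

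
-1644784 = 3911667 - 5556451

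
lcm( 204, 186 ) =6324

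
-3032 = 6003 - 9035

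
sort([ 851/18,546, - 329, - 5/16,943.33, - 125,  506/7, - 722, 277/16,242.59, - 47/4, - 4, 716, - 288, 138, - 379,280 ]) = [ - 722, - 379, - 329, - 288, -125,-47/4, - 4, - 5/16,277/16,851/18,506/7,138, 242.59,280, 546,  716,943.33] 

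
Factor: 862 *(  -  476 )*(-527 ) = 216234424 = 2^3*7^1 * 17^2*31^1*431^1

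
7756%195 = 151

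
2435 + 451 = 2886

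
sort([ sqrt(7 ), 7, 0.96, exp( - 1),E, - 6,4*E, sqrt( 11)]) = [-6,exp( - 1), 0.96, sqrt( 7 ), E, sqrt( 11 ), 7,4*E]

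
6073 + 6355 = 12428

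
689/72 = 9 + 41/72= 9.57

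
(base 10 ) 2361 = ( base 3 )10020110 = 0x939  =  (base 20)5i1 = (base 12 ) 1449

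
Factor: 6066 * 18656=113167296= 2^6 *3^2*11^1*53^1 * 337^1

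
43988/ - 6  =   - 21994/3 = - 7331.33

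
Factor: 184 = 2^3*23^1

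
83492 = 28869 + 54623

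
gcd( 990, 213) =3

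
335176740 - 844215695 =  - 509038955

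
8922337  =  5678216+3244121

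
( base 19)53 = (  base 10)98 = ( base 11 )8a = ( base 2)1100010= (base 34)2u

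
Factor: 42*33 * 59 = 2^1*3^2*7^1 * 11^1 * 59^1 =81774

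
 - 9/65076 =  - 3/21692 = - 0.00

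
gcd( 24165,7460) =5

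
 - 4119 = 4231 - 8350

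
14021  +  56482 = 70503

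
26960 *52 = 1401920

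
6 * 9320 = 55920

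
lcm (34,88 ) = 1496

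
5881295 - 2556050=3325245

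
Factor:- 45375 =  - 3^1*5^3*11^2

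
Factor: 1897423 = 11^1*181^1*953^1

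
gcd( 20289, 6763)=6763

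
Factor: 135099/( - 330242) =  - 2^(  -  1 )*3^2*11^ ( - 1)  =  -  9/22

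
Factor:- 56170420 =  - 2^2 * 5^1*2808521^1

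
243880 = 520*469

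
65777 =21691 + 44086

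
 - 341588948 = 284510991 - 626099939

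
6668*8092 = 53957456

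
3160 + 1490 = 4650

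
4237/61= 4237/61 = 69.46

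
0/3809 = 0= 0.00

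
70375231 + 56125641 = 126500872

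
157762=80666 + 77096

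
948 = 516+432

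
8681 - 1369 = 7312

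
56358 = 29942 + 26416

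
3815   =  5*763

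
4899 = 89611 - 84712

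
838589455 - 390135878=448453577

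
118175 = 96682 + 21493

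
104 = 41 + 63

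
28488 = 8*3561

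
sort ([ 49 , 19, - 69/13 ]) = [ - 69/13,19, 49]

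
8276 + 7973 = 16249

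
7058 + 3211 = 10269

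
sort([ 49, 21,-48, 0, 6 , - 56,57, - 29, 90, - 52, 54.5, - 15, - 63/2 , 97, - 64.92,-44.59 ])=[ - 64.92, - 56, - 52,-48,-44.59,-63/2,-29, - 15, 0, 6, 21, 49, 54.5, 57,90  ,  97]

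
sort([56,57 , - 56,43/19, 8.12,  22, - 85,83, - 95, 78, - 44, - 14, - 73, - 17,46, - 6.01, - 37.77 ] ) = [ - 95, - 85, - 73, - 56,  -  44, - 37.77, - 17, - 14, - 6.01, 43/19, 8.12, 22,46, 56,57, 78,83 ]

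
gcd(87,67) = 1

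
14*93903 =1314642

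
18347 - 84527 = - 66180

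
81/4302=9/478 = 0.02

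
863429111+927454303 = 1790883414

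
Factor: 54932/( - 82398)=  - 2/3  =  - 2^1 * 3^(-1) 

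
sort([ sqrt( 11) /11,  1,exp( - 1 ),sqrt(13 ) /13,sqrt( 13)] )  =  [ sqrt (13)/13,sqrt( 11 ) /11,exp( - 1) , 1 , sqrt( 13)]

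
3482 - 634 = 2848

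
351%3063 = 351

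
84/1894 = 42/947 = 0.04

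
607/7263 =607/7263 = 0.08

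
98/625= 98/625  =  0.16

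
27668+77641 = 105309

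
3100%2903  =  197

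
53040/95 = 558 + 6/19 = 558.32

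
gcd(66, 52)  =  2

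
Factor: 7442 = 2^1 * 61^2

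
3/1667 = 3/1667 = 0.00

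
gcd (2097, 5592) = 699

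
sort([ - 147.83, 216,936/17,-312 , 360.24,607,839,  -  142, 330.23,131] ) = [-312,-147.83,-142,936/17,  131, 216, 330.23,360.24,607, 839 ]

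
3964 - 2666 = 1298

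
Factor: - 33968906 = -2^1*16984453^1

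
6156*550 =3385800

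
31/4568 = 31/4568 = 0.01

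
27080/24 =3385/3= 1128.33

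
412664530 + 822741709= 1235406239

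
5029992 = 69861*72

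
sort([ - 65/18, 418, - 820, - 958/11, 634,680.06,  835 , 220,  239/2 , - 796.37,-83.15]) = [ - 820,-796.37 , - 958/11,-83.15, - 65/18, 239/2,  220,  418,634, 680.06,835]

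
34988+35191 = 70179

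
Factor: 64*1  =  2^6= 64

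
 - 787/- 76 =787/76 = 10.36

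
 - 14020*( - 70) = 981400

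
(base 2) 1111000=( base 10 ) 120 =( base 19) 66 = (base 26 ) 4g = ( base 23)55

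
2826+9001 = 11827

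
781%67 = 44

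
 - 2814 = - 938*3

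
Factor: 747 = 3^2*83^1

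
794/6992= 397/3496 = 0.11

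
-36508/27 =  - 1353 + 23/27 = -1352.15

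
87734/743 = 118 + 60/743 = 118.08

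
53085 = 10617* 5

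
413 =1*413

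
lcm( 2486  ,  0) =0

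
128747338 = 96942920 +31804418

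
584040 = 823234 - 239194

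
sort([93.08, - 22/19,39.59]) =[ - 22/19,  39.59, 93.08] 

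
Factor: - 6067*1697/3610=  - 2^( - 1 )*5^( - 1)*19^( - 2)*1697^1 *6067^1 = - 10295699/3610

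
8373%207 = 93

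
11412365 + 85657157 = 97069522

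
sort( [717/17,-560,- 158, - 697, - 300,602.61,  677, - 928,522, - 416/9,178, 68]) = [ - 928, - 697,- 560, - 300,- 158, - 416/9, 717/17,68,178,522,602.61, 677]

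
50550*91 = 4600050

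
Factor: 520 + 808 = 1328 = 2^4*83^1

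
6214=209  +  6005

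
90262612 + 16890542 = 107153154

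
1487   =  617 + 870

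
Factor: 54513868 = 2^2 * 13628467^1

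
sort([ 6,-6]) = [ - 6,6] 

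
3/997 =3/997 = 0.00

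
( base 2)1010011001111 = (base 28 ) 6M7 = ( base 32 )56f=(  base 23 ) a1e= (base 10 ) 5327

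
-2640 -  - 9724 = 7084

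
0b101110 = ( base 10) 46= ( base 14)34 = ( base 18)2A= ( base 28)1I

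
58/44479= 58/44479 = 0.00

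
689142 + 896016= 1585158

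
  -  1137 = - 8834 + 7697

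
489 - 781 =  - 292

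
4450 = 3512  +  938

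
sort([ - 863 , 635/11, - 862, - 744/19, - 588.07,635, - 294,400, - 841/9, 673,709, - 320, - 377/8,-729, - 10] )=[ - 863, - 862 , - 729, -588.07, - 320, - 294,- 841/9, - 377/8, - 744/19,  -  10 , 635/11,400,635 , 673, 709 ]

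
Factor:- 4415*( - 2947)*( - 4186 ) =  - 54464066930 = -2^1*5^1*7^2 * 13^1*23^1 * 421^1*883^1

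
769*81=62289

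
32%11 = 10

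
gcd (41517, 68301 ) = 9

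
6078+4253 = 10331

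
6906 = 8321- 1415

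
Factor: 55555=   5^1  *  41^1*271^1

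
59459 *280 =16648520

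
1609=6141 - 4532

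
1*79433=79433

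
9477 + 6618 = 16095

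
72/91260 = 2/2535 = 0.00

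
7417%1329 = 772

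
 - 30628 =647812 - 678440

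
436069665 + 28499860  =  464569525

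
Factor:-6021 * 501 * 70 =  - 2^1*3^4*5^1 * 7^1*167^1*223^1 =-211156470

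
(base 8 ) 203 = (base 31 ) 47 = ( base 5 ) 1011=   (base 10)131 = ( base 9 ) 155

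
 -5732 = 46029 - 51761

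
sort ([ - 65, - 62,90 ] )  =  [ - 65, - 62, 90]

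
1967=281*7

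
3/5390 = 3/5390 = 0.00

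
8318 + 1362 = 9680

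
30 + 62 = 92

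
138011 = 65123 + 72888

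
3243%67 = 27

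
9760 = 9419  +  341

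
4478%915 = 818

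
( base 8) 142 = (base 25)3n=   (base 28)3e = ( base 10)98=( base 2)1100010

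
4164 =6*694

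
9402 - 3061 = 6341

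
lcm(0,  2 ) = 0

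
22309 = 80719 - 58410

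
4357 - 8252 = -3895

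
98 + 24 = 122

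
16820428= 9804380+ 7016048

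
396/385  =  1  +  1/35 = 1.03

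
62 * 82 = 5084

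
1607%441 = 284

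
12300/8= 3075/2 = 1537.50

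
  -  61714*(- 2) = 123428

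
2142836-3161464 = -1018628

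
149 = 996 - 847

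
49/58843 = 49/58843 = 0.00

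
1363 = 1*1363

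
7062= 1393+5669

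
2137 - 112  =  2025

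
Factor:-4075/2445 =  - 3^(-1)*5^1  =  - 5/3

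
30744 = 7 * 4392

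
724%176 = 20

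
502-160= 342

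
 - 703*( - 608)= 427424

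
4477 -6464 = - 1987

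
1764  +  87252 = 89016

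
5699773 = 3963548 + 1736225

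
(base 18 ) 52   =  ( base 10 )92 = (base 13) 71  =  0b1011100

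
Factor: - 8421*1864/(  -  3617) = 2^3*3^1*7^1 * 233^1*401^1*3617^( - 1) = 15696744/3617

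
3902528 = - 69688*( - 56 )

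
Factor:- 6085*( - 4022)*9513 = 232819925310   =  2^1*3^2*5^1*7^1*151^1*1217^1*2011^1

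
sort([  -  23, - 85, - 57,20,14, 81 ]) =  [ - 85, - 57,-23,14,20, 81]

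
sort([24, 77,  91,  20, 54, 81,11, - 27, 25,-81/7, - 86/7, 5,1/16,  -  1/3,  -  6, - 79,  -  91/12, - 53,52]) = [ -79,- 53, - 27, -86/7, - 81/7  , - 91/12, - 6, - 1/3, 1/16, 5, 11, 20, 24, 25, 52, 54, 77,81, 91]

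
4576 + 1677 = 6253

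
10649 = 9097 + 1552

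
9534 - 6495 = 3039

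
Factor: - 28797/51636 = - 2^ (-2) * 13^( - 1) * 29^1 =- 29/52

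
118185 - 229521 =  - 111336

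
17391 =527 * 33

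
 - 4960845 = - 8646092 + 3685247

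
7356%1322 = 746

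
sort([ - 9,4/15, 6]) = [-9,4/15,  6] 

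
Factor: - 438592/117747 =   -  704/189 = - 2^6*3^( - 3 )*7^ ( - 1)*11^1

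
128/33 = 128/33 = 3.88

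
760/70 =10 + 6/7=10.86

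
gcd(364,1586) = 26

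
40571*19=770849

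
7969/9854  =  613/758 = 0.81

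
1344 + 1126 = 2470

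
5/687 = 5/687 = 0.01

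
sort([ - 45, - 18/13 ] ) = [ - 45, - 18/13] 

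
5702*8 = 45616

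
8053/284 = 28+101/284 = 28.36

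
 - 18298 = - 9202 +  - 9096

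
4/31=4/31 = 0.13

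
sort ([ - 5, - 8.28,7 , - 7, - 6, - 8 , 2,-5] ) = [ - 8.28, - 8, - 7 , -6,-5, - 5,2, 7 ] 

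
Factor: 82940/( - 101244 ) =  - 3^(  -  1 )*5^1*29^1*59^( -1)= -  145/177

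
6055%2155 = 1745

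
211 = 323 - 112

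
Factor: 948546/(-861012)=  - 2^( - 1)*23917^( - 1 )*52697^1=   - 52697/47834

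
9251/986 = 9 + 13/34= 9.38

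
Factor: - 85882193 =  - 85882193^1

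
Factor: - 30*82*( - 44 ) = 108240 = 2^4*3^1*5^1*11^1*41^1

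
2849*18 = 51282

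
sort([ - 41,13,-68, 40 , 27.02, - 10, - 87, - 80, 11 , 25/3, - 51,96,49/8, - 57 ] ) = [ - 87, - 80, - 68 , - 57, - 51, - 41, - 10,49/8, 25/3,11,13,27.02 , 40, 96] 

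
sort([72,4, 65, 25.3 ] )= [ 4,25.3,65, 72]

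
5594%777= 155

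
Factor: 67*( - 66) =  - 2^1  *  3^1*11^1*67^1 = - 4422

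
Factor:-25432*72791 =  - 1851220712 = - 2^3*11^1*17^2*83^1*877^1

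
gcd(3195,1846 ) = 71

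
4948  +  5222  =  10170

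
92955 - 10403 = 82552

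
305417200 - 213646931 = 91770269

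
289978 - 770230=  - 480252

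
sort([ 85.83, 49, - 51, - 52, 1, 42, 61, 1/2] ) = [ - 52,-51, 1/2,1,  42 , 49, 61, 85.83]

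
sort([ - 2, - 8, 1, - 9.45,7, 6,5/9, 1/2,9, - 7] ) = [ - 9.45, - 8, - 7, - 2,1/2,5/9,1,6,7, 9]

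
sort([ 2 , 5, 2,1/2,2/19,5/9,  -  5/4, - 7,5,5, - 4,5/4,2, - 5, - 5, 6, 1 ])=[ - 7,  -  5 , - 5, - 4,- 5/4,2/19,  1/2, 5/9,1,5/4,2,2,2, 5,5,5, 6 ] 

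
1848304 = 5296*349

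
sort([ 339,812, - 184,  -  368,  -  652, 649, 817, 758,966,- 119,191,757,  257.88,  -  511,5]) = [ - 652, - 511,-368,-184, - 119,5, 191,257.88,339 , 649, 757,758, 812, 817, 966]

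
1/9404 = 1/9404 = 0.00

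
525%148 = 81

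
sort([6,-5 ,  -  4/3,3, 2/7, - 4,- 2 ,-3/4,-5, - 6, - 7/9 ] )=[-6, - 5,-5, - 4,-2, - 4/3,-7/9,-3/4,2/7,3, 6] 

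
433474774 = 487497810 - 54023036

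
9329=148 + 9181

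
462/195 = 154/65= 2.37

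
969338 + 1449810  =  2419148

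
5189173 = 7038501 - 1849328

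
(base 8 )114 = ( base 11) 6a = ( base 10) 76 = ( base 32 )2C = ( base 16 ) 4C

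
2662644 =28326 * 94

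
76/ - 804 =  - 19/201 = - 0.09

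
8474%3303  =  1868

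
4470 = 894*5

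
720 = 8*90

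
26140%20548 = 5592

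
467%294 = 173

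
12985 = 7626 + 5359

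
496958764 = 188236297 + 308722467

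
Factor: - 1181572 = - 2^2 * 7^1*19^1 * 2221^1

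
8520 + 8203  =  16723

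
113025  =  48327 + 64698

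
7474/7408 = 3737/3704 = 1.01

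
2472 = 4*618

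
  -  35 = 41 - 76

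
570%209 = 152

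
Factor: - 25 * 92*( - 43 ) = 98900 = 2^2*5^2 * 23^1 * 43^1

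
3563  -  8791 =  - 5228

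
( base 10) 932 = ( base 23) 1HC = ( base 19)2B1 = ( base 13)569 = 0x3A4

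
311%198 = 113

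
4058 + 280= 4338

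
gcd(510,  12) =6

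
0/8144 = 0=0.00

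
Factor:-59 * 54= - 2^1 *3^3*59^1 = -3186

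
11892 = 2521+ 9371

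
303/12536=303/12536= 0.02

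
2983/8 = 2983/8 = 372.88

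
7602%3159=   1284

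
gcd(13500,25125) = 375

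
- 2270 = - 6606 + 4336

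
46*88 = 4048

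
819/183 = 4+29/61 = 4.48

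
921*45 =41445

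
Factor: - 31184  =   - 2^4*1949^1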